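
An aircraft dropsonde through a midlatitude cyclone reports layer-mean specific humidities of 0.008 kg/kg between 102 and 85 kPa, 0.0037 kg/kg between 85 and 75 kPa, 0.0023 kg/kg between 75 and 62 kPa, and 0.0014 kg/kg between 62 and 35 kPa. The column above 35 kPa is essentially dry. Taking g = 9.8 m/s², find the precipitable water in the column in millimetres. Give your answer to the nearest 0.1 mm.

Precipitable water is the column-integrated vapour mass per unit area: PW = (1/g) Σ q̄ Δp, with q in kg/kg and Δp in Pa (1 kg/m² of water = 1 mm).
Layer 102–85 kPa: Δp = 170 hPa = 17000 Pa, q̄ = 0.008 kg/kg → 0.008 × 17000 / 9.8 = 13.88 mm
Layer 85–75 kPa: Δp = 100 hPa = 10000 Pa, q̄ = 0.0037 kg/kg → 0.0037 × 10000 / 9.8 = 3.78 mm
Layer 75–62 kPa: Δp = 130 hPa = 13000 Pa, q̄ = 0.0023 kg/kg → 0.0023 × 13000 / 9.8 = 3.05 mm
Layer 62–35 kPa: Δp = 270 hPa = 27000 Pa, q̄ = 0.0014 kg/kg → 0.0014 × 27000 / 9.8 = 3.86 mm
PW = 13.88 + 3.78 + 3.05 + 3.86 = 24.57 ≈ 24.6 mm.

PW ≈ 24.6 mm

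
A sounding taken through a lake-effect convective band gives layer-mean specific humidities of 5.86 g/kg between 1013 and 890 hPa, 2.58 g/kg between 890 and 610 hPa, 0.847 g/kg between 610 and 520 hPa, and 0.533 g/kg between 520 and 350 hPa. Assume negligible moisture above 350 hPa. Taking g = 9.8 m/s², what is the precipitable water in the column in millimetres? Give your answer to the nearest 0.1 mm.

PW ≈ 16.4 mm

Precipitable water is the column-integrated vapour mass per unit area: PW = (1/g) Σ q̄ Δp, with q in kg/kg and Δp in Pa (1 kg/m² of water = 1 mm).
Layer 1013–890 hPa: Δp = 123 hPa = 12300 Pa, q̄ = 0.00586 kg/kg → 0.00586 × 12300 / 9.8 = 7.35 mm
Layer 890–610 hPa: Δp = 280 hPa = 28000 Pa, q̄ = 0.00258 kg/kg → 0.00258 × 28000 / 9.8 = 7.37 mm
Layer 610–520 hPa: Δp = 90 hPa = 9000 Pa, q̄ = 0.000847 kg/kg → 0.000847 × 9000 / 9.8 = 0.78 mm
Layer 520–350 hPa: Δp = 170 hPa = 17000 Pa, q̄ = 0.000533 kg/kg → 0.000533 × 17000 / 9.8 = 0.92 mm
PW = 7.35 + 7.37 + 0.78 + 0.92 = 16.42 ≈ 16.4 mm.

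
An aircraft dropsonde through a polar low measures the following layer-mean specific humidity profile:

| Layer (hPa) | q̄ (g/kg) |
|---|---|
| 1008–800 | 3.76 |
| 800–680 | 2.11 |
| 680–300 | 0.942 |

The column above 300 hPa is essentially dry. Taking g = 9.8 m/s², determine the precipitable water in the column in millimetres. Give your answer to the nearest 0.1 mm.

PW ≈ 14.2 mm

Precipitable water is the column-integrated vapour mass per unit area: PW = (1/g) Σ q̄ Δp, with q in kg/kg and Δp in Pa (1 kg/m² of water = 1 mm).
Layer 1008–800 hPa: Δp = 208 hPa = 20800 Pa, q̄ = 0.00376 kg/kg → 0.00376 × 20800 / 9.8 = 7.98 mm
Layer 800–680 hPa: Δp = 120 hPa = 12000 Pa, q̄ = 0.00211 kg/kg → 0.00211 × 12000 / 9.8 = 2.58 mm
Layer 680–300 hPa: Δp = 380 hPa = 38000 Pa, q̄ = 0.000942 kg/kg → 0.000942 × 38000 / 9.8 = 3.65 mm
PW = 7.98 + 2.58 + 3.65 = 14.21 ≈ 14.2 mm.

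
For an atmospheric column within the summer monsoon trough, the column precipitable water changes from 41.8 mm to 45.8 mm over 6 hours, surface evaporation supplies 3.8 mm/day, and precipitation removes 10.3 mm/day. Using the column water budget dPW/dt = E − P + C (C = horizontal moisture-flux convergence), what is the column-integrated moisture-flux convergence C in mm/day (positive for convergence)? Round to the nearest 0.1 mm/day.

C ≈ 22.5 mm/day

dPW/dt = (45.8 − 41.8) mm / (6/24 day) = +16.000 mm/day.
C = dPW/dt − E + P = (+16.000) − 3.8 + 10.3 = 22.5 mm/day.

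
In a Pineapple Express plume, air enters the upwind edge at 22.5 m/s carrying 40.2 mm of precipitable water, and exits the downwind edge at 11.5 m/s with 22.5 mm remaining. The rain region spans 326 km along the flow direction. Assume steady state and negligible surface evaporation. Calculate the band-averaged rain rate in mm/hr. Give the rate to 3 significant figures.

Column moisture flux per unit crosswind length is F = V × PW.
Inflow: F_in = 22.5 × 40.2 = 904.5 mm·m/s
Outflow: F_out = 11.5 × 22.5 = 258.75 mm·m/s
Steady-state rate R = (F_in − F_out)/L = (904.5 − 258.75) / 326000 m = 1.981e-03 mm/s.
R = 1.981e-03 × 3600 = 7.13 mm/hr.

R ≈ 7.13 mm/hr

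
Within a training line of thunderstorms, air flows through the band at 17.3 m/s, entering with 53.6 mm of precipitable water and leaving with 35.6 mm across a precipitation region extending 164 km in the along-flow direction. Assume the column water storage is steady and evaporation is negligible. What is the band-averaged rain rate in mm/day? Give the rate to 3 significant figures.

R ≈ 164 mm/day

Column moisture flux per unit crosswind length is F = V × PW.
Inflow: F_in = 17.3 × 53.6 = 927.28 mm·m/s
Outflow: F_out = 17.3 × 35.6 = 615.88 mm·m/s
Steady-state rate R = (F_in − F_out)/L = (927.28 − 615.88) / 164000 m = 1.899e-03 mm/s.
R = 1.899e-03 × 3600 × 24 = 164 mm/day.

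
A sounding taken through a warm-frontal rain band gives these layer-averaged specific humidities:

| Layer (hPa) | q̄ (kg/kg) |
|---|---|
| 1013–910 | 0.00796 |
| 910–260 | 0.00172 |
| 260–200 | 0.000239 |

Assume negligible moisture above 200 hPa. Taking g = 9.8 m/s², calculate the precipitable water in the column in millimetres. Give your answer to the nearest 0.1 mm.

PW ≈ 19.9 mm

Precipitable water is the column-integrated vapour mass per unit area: PW = (1/g) Σ q̄ Δp, with q in kg/kg and Δp in Pa (1 kg/m² of water = 1 mm).
Layer 1013–910 hPa: Δp = 103 hPa = 10300 Pa, q̄ = 0.00796 kg/kg → 0.00796 × 10300 / 9.8 = 8.37 mm
Layer 910–260 hPa: Δp = 650 hPa = 65000 Pa, q̄ = 0.00172 kg/kg → 0.00172 × 65000 / 9.8 = 11.41 mm
Layer 260–200 hPa: Δp = 60 hPa = 6000 Pa, q̄ = 0.000239 kg/kg → 0.000239 × 6000 / 9.8 = 0.15 mm
PW = 8.37 + 11.41 + 0.15 = 19.93 ≈ 19.9 mm.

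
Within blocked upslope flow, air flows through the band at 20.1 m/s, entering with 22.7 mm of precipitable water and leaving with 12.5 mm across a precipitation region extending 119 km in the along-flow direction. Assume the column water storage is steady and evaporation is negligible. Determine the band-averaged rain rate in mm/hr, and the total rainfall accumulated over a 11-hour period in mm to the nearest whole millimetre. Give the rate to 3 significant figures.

Column moisture flux per unit crosswind length is F = V × PW.
Inflow: F_in = 20.1 × 22.7 = 456.27 mm·m/s
Outflow: F_out = 20.1 × 12.5 = 251.25 mm·m/s
Steady-state rate R = (F_in − F_out)/L = (456.27 − 251.25) / 119000 m = 1.723e-03 mm/s.
R = 1.723e-03 × 3600 = 6.20 mm/hr.
Over 11 h: total = 6.20 × 11 = 68.2 ≈ 68 mm.

R ≈ 6.20 mm/hr; total ≈ 68 mm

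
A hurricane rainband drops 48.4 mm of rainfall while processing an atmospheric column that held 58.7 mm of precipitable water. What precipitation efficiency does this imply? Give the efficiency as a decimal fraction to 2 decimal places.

ε ≈ 0.82

ε = rainfall / PW = 48.4 / 58.7 = 0.82.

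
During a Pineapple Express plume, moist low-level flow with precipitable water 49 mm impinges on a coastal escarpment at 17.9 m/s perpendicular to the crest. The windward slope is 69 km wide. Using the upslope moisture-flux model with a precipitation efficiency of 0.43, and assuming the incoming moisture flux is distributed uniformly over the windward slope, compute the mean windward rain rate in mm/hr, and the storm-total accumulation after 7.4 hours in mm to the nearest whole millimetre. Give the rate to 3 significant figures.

Incoming column moisture flux per unit ridge length: F = V × PW = 17.9 × 49 = 877.1 mm·m/s.
Spread over the 69 km slope with efficiency ε = 0.43: R = ε·F/W = 0.43 × 877.1 / 69000 m = 5.466e-03 mm/s.
R = 5.466e-03 × 3600 = 19.7 mm/hr.
Over 7.4 h: total = 19.7 × 7.4 = 145.78 ≈ 146 mm.

R ≈ 19.7 mm/hr; total ≈ 146 mm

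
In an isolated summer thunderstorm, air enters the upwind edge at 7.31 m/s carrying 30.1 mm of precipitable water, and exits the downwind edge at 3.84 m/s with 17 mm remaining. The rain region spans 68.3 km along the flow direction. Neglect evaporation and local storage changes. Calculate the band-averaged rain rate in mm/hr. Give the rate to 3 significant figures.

Column moisture flux per unit crosswind length is F = V × PW.
Inflow: F_in = 7.31 × 30.1 = 220.031 mm·m/s
Outflow: F_out = 3.84 × 17 = 65.28 mm·m/s
Steady-state rate R = (F_in − F_out)/L = (220.031 − 65.28) / 68300 m = 2.266e-03 mm/s.
R = 2.266e-03 × 3600 = 8.16 mm/hr.

R ≈ 8.16 mm/hr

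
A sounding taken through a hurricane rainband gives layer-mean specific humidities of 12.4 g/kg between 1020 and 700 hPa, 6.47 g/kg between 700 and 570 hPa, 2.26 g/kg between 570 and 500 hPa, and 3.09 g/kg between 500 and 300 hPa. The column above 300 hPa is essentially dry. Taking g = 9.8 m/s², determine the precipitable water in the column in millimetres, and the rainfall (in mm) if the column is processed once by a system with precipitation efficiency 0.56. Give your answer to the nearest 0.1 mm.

Precipitable water is the column-integrated vapour mass per unit area: PW = (1/g) Σ q̄ Δp, with q in kg/kg and Δp in Pa (1 kg/m² of water = 1 mm).
Layer 1020–700 hPa: Δp = 320 hPa = 32000 Pa, q̄ = 0.0124 kg/kg → 0.0124 × 32000 / 9.8 = 40.49 mm
Layer 700–570 hPa: Δp = 130 hPa = 13000 Pa, q̄ = 0.00647 kg/kg → 0.00647 × 13000 / 9.8 = 8.58 mm
Layer 570–500 hPa: Δp = 70 hPa = 7000 Pa, q̄ = 0.00226 kg/kg → 0.00226 × 7000 / 9.8 = 1.61 mm
Layer 500–300 hPa: Δp = 200 hPa = 20000 Pa, q̄ = 0.00309 kg/kg → 0.00309 × 20000 / 9.8 = 6.31 mm
PW = 40.49 + 8.58 + 1.61 + 6.31 = 56.99 ≈ 57.0 mm.
Rainfall = ε × PW = 0.56 × 57.0 = 31.9 mm.

PW ≈ 57.0 mm; rainfall ≈ 31.9 mm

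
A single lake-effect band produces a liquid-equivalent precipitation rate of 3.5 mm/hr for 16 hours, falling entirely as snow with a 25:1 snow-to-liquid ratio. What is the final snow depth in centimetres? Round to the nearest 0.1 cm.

snow depth ≈ 140.0 cm

Liquid-equivalent depth = 3.5 × 16 = 56 mm.
Snow depth = 56 mm × 25 = 1400 mm = 140.0 cm.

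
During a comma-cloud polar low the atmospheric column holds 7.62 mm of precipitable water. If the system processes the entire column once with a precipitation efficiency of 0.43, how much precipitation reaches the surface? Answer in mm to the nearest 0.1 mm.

precipitation ≈ 3.3 mm

Precipitation = ε × PW = 0.43 × 7.62 = 3.3 mm.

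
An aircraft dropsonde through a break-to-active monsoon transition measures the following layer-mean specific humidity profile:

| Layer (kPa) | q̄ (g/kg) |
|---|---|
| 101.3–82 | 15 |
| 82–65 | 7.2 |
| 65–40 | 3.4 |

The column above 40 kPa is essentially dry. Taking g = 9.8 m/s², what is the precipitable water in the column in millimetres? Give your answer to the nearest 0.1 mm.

Precipitable water is the column-integrated vapour mass per unit area: PW = (1/g) Σ q̄ Δp, with q in kg/kg and Δp in Pa (1 kg/m² of water = 1 mm).
Layer 101.3–82 kPa: Δp = 193 hPa = 19300 Pa, q̄ = 0.015 kg/kg → 0.015 × 19300 / 9.8 = 29.54 mm
Layer 82–65 kPa: Δp = 170 hPa = 17000 Pa, q̄ = 0.0072 kg/kg → 0.0072 × 17000 / 9.8 = 12.49 mm
Layer 65–40 kPa: Δp = 250 hPa = 25000 Pa, q̄ = 0.0034 kg/kg → 0.0034 × 25000 / 9.8 = 8.67 mm
PW = 29.54 + 12.49 + 8.67 = 50.70 ≈ 50.7 mm.

PW ≈ 50.7 mm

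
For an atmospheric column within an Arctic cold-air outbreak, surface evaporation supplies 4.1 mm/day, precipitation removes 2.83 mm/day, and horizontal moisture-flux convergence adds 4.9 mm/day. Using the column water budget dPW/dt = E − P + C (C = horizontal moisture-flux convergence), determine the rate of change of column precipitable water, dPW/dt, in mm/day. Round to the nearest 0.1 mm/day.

dPW/dt ≈ 6.2 mm/day

dPW/dt = E − P + C = 4.1 − 2.83 + (4.9) = 6.2 mm/day.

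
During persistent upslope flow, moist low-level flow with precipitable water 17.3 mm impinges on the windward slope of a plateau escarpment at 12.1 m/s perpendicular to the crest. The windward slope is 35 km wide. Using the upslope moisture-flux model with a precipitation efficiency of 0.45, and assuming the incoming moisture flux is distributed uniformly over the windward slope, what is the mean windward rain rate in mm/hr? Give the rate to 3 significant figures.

Incoming column moisture flux per unit ridge length: F = V × PW = 12.1 × 17.3 = 209.33 mm·m/s.
Spread over the 35 km slope with efficiency ε = 0.45: R = ε·F/W = 0.45 × 209.33 / 35000 m = 2.691e-03 mm/s.
R = 2.691e-03 × 3600 = 9.69 mm/hr.

R ≈ 9.69 mm/hr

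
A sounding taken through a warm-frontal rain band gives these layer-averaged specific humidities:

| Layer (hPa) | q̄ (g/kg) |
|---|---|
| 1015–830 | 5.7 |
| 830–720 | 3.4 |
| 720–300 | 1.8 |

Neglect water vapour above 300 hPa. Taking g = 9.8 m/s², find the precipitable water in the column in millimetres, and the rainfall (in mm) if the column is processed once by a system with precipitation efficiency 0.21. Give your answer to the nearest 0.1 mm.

PW ≈ 22.3 mm; rainfall ≈ 4.7 mm

Precipitable water is the column-integrated vapour mass per unit area: PW = (1/g) Σ q̄ Δp, with q in kg/kg and Δp in Pa (1 kg/m² of water = 1 mm).
Layer 1015–830 hPa: Δp = 185 hPa = 18500 Pa, q̄ = 0.0057 kg/kg → 0.0057 × 18500 / 9.8 = 10.76 mm
Layer 830–720 hPa: Δp = 110 hPa = 11000 Pa, q̄ = 0.0034 kg/kg → 0.0034 × 11000 / 9.8 = 3.82 mm
Layer 720–300 hPa: Δp = 420 hPa = 42000 Pa, q̄ = 0.0018 kg/kg → 0.0018 × 42000 / 9.8 = 7.71 mm
PW = 10.76 + 3.82 + 7.71 = 22.29 ≈ 22.3 mm.
Rainfall = ε × PW = 0.21 × 22.3 = 4.7 mm.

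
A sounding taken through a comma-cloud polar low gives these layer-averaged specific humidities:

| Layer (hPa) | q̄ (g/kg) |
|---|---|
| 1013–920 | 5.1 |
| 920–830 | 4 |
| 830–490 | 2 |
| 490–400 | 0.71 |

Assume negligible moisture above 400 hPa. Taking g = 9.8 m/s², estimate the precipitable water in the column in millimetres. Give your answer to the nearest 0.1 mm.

Precipitable water is the column-integrated vapour mass per unit area: PW = (1/g) Σ q̄ Δp, with q in kg/kg and Δp in Pa (1 kg/m² of water = 1 mm).
Layer 1013–920 hPa: Δp = 93 hPa = 9300 Pa, q̄ = 0.0051 kg/kg → 0.0051 × 9300 / 9.8 = 4.84 mm
Layer 920–830 hPa: Δp = 90 hPa = 9000 Pa, q̄ = 0.004 kg/kg → 0.004 × 9000 / 9.8 = 3.67 mm
Layer 830–490 hPa: Δp = 340 hPa = 34000 Pa, q̄ = 0.002 kg/kg → 0.002 × 34000 / 9.8 = 6.94 mm
Layer 490–400 hPa: Δp = 90 hPa = 9000 Pa, q̄ = 0.00071 kg/kg → 0.00071 × 9000 / 9.8 = 0.65 mm
PW = 4.84 + 3.67 + 6.94 + 0.65 = 16.10 ≈ 16.1 mm.

PW ≈ 16.1 mm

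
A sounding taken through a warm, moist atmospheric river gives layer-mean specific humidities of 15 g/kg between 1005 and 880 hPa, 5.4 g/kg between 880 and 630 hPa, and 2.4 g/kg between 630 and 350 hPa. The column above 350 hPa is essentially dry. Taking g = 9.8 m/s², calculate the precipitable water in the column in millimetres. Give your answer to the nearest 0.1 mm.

Precipitable water is the column-integrated vapour mass per unit area: PW = (1/g) Σ q̄ Δp, with q in kg/kg and Δp in Pa (1 kg/m² of water = 1 mm).
Layer 1005–880 hPa: Δp = 125 hPa = 12500 Pa, q̄ = 0.015 kg/kg → 0.015 × 12500 / 9.8 = 19.13 mm
Layer 880–630 hPa: Δp = 250 hPa = 25000 Pa, q̄ = 0.0054 kg/kg → 0.0054 × 25000 / 9.8 = 13.78 mm
Layer 630–350 hPa: Δp = 280 hPa = 28000 Pa, q̄ = 0.0024 kg/kg → 0.0024 × 28000 / 9.8 = 6.86 mm
PW = 19.13 + 13.78 + 6.86 = 39.77 ≈ 39.8 mm.

PW ≈ 39.8 mm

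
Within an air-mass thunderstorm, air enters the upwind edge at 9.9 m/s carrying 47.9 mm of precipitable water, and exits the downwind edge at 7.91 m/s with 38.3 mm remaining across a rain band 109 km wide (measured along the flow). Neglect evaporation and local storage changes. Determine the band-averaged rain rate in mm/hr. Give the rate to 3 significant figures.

Column moisture flux per unit crosswind length is F = V × PW.
Inflow: F_in = 9.9 × 47.9 = 474.21 mm·m/s
Outflow: F_out = 7.91 × 38.3 = 302.953 mm·m/s
Steady-state rate R = (F_in − F_out)/L = (474.21 − 302.953) / 109000 m = 1.571e-03 mm/s.
R = 1.571e-03 × 3600 = 5.66 mm/hr.

R ≈ 5.66 mm/hr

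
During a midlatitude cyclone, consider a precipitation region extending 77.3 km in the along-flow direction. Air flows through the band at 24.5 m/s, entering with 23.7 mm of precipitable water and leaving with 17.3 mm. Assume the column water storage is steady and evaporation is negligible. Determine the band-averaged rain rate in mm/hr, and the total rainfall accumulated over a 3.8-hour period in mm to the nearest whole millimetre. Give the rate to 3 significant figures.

R ≈ 7.30 mm/hr; total ≈ 28 mm

Column moisture flux per unit crosswind length is F = V × PW.
Inflow: F_in = 24.5 × 23.7 = 580.65 mm·m/s
Outflow: F_out = 24.5 × 17.3 = 423.85 mm·m/s
Steady-state rate R = (F_in − F_out)/L = (580.65 − 423.85) / 77300 m = 2.028e-03 mm/s.
R = 2.028e-03 × 3600 = 7.30 mm/hr.
Over 3.8 h: total = 7.30 × 3.8 = 27.74 ≈ 28 mm.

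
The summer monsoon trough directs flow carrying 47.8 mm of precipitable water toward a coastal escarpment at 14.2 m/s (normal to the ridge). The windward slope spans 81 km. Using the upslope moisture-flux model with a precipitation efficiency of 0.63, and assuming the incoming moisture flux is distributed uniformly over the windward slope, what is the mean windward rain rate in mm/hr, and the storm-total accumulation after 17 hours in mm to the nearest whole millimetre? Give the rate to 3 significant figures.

Incoming column moisture flux per unit ridge length: F = V × PW = 14.2 × 47.8 = 678.76 mm·m/s.
Spread over the 81 km slope with efficiency ε = 0.63: R = ε·F/W = 0.63 × 678.76 / 81000 m = 5.279e-03 mm/s.
R = 5.279e-03 × 3600 = 19.0 mm/hr.
Over 17 h: total = 19.0 × 17 = 323 mm.

R ≈ 19.0 mm/hr; total ≈ 323 mm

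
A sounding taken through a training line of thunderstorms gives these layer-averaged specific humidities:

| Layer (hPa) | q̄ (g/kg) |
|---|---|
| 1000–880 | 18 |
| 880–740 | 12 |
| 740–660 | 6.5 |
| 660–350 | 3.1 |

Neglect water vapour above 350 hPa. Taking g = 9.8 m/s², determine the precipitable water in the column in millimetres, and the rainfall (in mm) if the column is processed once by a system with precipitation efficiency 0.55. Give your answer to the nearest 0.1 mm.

Precipitable water is the column-integrated vapour mass per unit area: PW = (1/g) Σ q̄ Δp, with q in kg/kg and Δp in Pa (1 kg/m² of water = 1 mm).
Layer 1000–880 hPa: Δp = 120 hPa = 12000 Pa, q̄ = 0.018 kg/kg → 0.018 × 12000 / 9.8 = 22.04 mm
Layer 880–740 hPa: Δp = 140 hPa = 14000 Pa, q̄ = 0.012 kg/kg → 0.012 × 14000 / 9.8 = 17.14 mm
Layer 740–660 hPa: Δp = 80 hPa = 8000 Pa, q̄ = 0.0065 kg/kg → 0.0065 × 8000 / 9.8 = 5.31 mm
Layer 660–350 hPa: Δp = 310 hPa = 31000 Pa, q̄ = 0.0031 kg/kg → 0.0031 × 31000 / 9.8 = 9.81 mm
PW = 22.04 + 17.14 + 5.31 + 9.81 = 54.30 ≈ 54.3 mm.
Rainfall = ε × PW = 0.55 × 54.3 = 29.9 mm.

PW ≈ 54.3 mm; rainfall ≈ 29.9 mm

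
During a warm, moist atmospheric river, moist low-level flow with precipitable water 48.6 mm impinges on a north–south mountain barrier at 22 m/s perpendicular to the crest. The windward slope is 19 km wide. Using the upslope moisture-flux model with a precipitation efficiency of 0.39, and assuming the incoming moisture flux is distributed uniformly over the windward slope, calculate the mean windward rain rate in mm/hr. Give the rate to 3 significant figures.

Incoming column moisture flux per unit ridge length: F = V × PW = 22 × 48.6 = 1069.2 mm·m/s.
Spread over the 19 km slope with efficiency ε = 0.39: R = ε·F/W = 0.39 × 1069.2 / 19000 m = 2.195e-02 mm/s.
R = 2.195e-02 × 3600 = 79.0 mm/hr.

R ≈ 79.0 mm/hr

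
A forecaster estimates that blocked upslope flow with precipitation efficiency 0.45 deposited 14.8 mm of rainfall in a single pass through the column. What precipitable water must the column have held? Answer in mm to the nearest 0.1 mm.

PW ≈ 32.9 mm

PW = rainfall / ε = 14.8 / 0.45 = 32.9 mm.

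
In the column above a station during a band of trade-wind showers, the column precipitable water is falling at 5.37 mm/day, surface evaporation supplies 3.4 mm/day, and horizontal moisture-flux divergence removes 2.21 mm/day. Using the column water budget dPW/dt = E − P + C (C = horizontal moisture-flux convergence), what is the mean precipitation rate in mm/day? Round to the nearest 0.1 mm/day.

dPW/dt = -5.37 mm/day.
P = E + C − dPW/dt = 3.4 + (-2.21) − (-5.37) = 6.6 mm/day.

P ≈ 6.6 mm/day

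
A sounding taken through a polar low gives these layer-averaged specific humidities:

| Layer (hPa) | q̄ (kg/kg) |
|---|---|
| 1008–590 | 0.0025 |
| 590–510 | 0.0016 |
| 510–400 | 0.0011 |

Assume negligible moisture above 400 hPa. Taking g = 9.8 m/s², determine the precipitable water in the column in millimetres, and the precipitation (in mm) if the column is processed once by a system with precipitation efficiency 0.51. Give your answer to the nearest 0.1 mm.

Precipitable water is the column-integrated vapour mass per unit area: PW = (1/g) Σ q̄ Δp, with q in kg/kg and Δp in Pa (1 kg/m² of water = 1 mm).
Layer 1008–590 hPa: Δp = 418 hPa = 41800 Pa, q̄ = 0.0025 kg/kg → 0.0025 × 41800 / 9.8 = 10.66 mm
Layer 590–510 hPa: Δp = 80 hPa = 8000 Pa, q̄ = 0.0016 kg/kg → 0.0016 × 8000 / 9.8 = 1.31 mm
Layer 510–400 hPa: Δp = 110 hPa = 11000 Pa, q̄ = 0.0011 kg/kg → 0.0011 × 11000 / 9.8 = 1.23 mm
PW = 10.66 + 1.31 + 1.23 = 13.20 ≈ 13.2 mm.
Precipitation = ε × PW = 0.51 × 13.2 = 6.7 mm.

PW ≈ 13.2 mm; precipitation ≈ 6.7 mm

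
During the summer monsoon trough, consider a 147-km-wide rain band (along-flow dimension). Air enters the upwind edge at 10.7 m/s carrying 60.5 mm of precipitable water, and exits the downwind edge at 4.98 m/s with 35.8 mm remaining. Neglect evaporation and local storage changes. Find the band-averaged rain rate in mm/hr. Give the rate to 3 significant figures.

Column moisture flux per unit crosswind length is F = V × PW.
Inflow: F_in = 10.7 × 60.5 = 647.35 mm·m/s
Outflow: F_out = 4.98 × 35.8 = 178.284 mm·m/s
Steady-state rate R = (F_in − F_out)/L = (647.35 − 178.284) / 147000 m = 3.191e-03 mm/s.
R = 3.191e-03 × 3600 = 11.5 mm/hr.

R ≈ 11.5 mm/hr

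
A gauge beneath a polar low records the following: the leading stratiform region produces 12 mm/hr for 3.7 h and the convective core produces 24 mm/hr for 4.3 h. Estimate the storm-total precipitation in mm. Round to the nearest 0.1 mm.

Total = Σ Rᵢ Δtᵢ = 12 × 3.7 + 24 × 4.3
      = 44.4 + 103.2 = 147.6 mm.

total ≈ 147.6 mm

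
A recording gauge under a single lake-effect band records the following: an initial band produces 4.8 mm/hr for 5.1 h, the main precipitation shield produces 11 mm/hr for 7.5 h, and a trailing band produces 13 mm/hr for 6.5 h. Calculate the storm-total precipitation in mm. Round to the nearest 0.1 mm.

total ≈ 191.5 mm

Total = Σ Rᵢ Δtᵢ = 4.8 × 5.1 + 11 × 7.5 + 13 × 6.5
      = 24.48 + 82.5 + 84.5 = 191.5 mm.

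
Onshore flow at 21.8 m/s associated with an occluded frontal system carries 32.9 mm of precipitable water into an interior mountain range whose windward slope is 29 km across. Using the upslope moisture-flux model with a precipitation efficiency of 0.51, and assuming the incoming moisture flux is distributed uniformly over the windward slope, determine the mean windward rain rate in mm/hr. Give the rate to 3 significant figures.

R ≈ 45.4 mm/hr

Incoming column moisture flux per unit ridge length: F = V × PW = 21.8 × 32.9 = 717.22 mm·m/s.
Spread over the 29 km slope with efficiency ε = 0.51: R = ε·F/W = 0.51 × 717.22 / 29000 m = 1.261e-02 mm/s.
R = 1.261e-02 × 3600 = 45.4 mm/hr.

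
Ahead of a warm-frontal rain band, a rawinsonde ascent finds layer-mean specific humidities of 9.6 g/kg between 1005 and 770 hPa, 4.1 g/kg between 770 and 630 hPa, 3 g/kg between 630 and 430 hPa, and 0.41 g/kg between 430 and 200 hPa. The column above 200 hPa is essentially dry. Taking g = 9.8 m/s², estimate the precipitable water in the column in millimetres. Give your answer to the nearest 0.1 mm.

Precipitable water is the column-integrated vapour mass per unit area: PW = (1/g) Σ q̄ Δp, with q in kg/kg and Δp in Pa (1 kg/m² of water = 1 mm).
Layer 1005–770 hPa: Δp = 235 hPa = 23500 Pa, q̄ = 0.0096 kg/kg → 0.0096 × 23500 / 9.8 = 23.02 mm
Layer 770–630 hPa: Δp = 140 hPa = 14000 Pa, q̄ = 0.0041 kg/kg → 0.0041 × 14000 / 9.8 = 5.86 mm
Layer 630–430 hPa: Δp = 200 hPa = 20000 Pa, q̄ = 0.003 kg/kg → 0.003 × 20000 / 9.8 = 6.12 mm
Layer 430–200 hPa: Δp = 230 hPa = 23000 Pa, q̄ = 0.00041 kg/kg → 0.00041 × 23000 / 9.8 = 0.96 mm
PW = 23.02 + 5.86 + 6.12 + 0.96 = 35.96 ≈ 36.0 mm.

PW ≈ 36.0 mm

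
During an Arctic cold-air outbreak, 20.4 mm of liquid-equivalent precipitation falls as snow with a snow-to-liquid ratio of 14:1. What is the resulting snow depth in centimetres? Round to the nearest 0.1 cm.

snow depth ≈ 28.6 cm

Snow depth = liquid × ratio = 20.4 mm × 14 = 285.6 mm = 28.6 cm.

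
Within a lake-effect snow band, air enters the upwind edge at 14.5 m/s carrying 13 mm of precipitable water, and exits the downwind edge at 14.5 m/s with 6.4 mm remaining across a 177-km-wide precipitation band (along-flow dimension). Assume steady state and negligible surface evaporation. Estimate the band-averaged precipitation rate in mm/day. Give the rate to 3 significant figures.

Column moisture flux per unit crosswind length is F = V × PW.
Inflow: F_in = 14.5 × 13 = 188.5 mm·m/s
Outflow: F_out = 14.5 × 6.4 = 92.8 mm·m/s
Steady-state rate R = (F_in − F_out)/L = (188.5 − 92.8) / 177000 m = 5.407e-04 mm/s.
R = 5.407e-04 × 3600 × 24 = 46.7 mm/day.

R ≈ 46.7 mm/day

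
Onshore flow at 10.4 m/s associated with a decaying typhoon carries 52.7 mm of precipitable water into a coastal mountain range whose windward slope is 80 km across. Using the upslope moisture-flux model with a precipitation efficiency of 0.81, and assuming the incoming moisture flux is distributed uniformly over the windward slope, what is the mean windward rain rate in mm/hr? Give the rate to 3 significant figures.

Incoming column moisture flux per unit ridge length: F = V × PW = 10.4 × 52.7 = 548.08 mm·m/s.
Spread over the 80 km slope with efficiency ε = 0.81: R = ε·F/W = 0.81 × 548.08 / 80000 m = 5.549e-03 mm/s.
R = 5.549e-03 × 3600 = 20.0 mm/hr.

R ≈ 20.0 mm/hr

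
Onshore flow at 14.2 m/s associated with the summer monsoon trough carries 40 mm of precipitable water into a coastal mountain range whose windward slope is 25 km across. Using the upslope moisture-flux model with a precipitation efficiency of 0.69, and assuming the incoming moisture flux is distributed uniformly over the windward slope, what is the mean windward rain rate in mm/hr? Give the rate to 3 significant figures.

R ≈ 56.4 mm/hr

Incoming column moisture flux per unit ridge length: F = V × PW = 14.2 × 40 = 568 mm·m/s.
Spread over the 25 km slope with efficiency ε = 0.69: R = ε·F/W = 0.69 × 568 / 25000 m = 1.568e-02 mm/s.
R = 1.568e-02 × 3600 = 56.4 mm/hr.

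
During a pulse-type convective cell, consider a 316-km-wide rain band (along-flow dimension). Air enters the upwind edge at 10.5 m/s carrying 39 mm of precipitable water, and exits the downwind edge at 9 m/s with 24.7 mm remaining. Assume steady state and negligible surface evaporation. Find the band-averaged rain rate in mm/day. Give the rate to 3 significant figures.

Column moisture flux per unit crosswind length is F = V × PW.
Inflow: F_in = 10.5 × 39 = 409.5 mm·m/s
Outflow: F_out = 9 × 24.7 = 222.3 mm·m/s
Steady-state rate R = (F_in − F_out)/L = (409.5 − 222.3) / 316000 m = 5.924e-04 mm/s.
R = 5.924e-04 × 3600 × 24 = 51.2 mm/day.

R ≈ 51.2 mm/day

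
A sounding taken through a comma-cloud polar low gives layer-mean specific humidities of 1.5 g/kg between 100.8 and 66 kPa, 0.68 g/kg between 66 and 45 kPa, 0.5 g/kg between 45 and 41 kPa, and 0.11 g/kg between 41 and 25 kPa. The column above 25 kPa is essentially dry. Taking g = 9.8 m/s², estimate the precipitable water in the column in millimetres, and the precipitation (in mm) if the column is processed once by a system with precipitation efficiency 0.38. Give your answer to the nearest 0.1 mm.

Precipitable water is the column-integrated vapour mass per unit area: PW = (1/g) Σ q̄ Δp, with q in kg/kg and Δp in Pa (1 kg/m² of water = 1 mm).
Layer 100.8–66 kPa: Δp = 348 hPa = 34800 Pa, q̄ = 0.0015 kg/kg → 0.0015 × 34800 / 9.8 = 5.33 mm
Layer 66–45 kPa: Δp = 210 hPa = 21000 Pa, q̄ = 0.00068 kg/kg → 0.00068 × 21000 / 9.8 = 1.46 mm
Layer 45–41 kPa: Δp = 40 hPa = 4000 Pa, q̄ = 0.0005 kg/kg → 0.0005 × 4000 / 9.8 = 0.20 mm
Layer 41–25 kPa: Δp = 160 hPa = 16000 Pa, q̄ = 0.00011 kg/kg → 0.00011 × 16000 / 9.8 = 0.18 mm
PW = 5.33 + 1.46 + 0.20 + 0.18 = 7.17 ≈ 7.2 mm.
Precipitation = ε × PW = 0.38 × 7.2 = 2.7 mm.

PW ≈ 7.2 mm; precipitation ≈ 2.7 mm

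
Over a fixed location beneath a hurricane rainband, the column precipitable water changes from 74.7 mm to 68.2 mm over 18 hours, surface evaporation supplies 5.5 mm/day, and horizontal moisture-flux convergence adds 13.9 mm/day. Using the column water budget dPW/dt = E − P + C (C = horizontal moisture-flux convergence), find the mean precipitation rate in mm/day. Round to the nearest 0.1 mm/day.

P ≈ 28.1 mm/day

dPW/dt = (68.2 − 74.7) mm / (18/24 day) = -8.667 mm/day.
P = E + C − dPW/dt = 5.5 + (13.9) − (-8.667) = 28.1 mm/day.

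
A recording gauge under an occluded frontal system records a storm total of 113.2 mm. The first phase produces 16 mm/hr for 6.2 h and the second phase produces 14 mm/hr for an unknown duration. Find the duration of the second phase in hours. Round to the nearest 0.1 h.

duration ≈ 1.0 h

Known phases: 16 × 6.2 = 99.2 mm.
Remaining depth = 113.2 − 99.2 = 14 mm.
Duration = 14 / 14 = 1.0 h.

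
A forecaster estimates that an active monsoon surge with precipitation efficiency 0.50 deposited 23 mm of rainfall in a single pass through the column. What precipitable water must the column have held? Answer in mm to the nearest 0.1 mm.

PW ≈ 46.0 mm

PW = rainfall / ε = 23 / 0.50 = 46.0 mm.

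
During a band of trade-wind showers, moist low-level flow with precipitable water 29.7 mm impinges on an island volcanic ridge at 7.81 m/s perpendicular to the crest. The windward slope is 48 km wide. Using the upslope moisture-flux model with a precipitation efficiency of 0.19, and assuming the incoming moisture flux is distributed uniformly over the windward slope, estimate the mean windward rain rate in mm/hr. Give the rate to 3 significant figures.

R ≈ 3.31 mm/hr

Incoming column moisture flux per unit ridge length: F = V × PW = 7.81 × 29.7 = 231.957 mm·m/s.
Spread over the 48 km slope with efficiency ε = 0.19: R = ε·F/W = 0.19 × 231.957 / 48000 m = 9.182e-04 mm/s.
R = 9.182e-04 × 3600 = 3.31 mm/hr.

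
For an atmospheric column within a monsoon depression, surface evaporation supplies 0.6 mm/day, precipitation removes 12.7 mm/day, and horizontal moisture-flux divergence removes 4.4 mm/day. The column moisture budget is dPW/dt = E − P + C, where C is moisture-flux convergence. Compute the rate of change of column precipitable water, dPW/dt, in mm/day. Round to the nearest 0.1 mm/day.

dPW/dt = E − P + C = 0.6 − 12.7 + (-4.4) = -16.5 mm/day.

dPW/dt ≈ -16.5 mm/day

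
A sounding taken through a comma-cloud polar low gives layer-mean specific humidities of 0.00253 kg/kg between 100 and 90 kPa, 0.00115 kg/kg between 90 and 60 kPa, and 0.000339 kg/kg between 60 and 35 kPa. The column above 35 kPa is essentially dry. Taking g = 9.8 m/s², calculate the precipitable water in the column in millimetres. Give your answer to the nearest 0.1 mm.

PW ≈ 7.0 mm

Precipitable water is the column-integrated vapour mass per unit area: PW = (1/g) Σ q̄ Δp, with q in kg/kg and Δp in Pa (1 kg/m² of water = 1 mm).
Layer 100–90 kPa: Δp = 100 hPa = 10000 Pa, q̄ = 0.00253 kg/kg → 0.00253 × 10000 / 9.8 = 2.58 mm
Layer 90–60 kPa: Δp = 300 hPa = 30000 Pa, q̄ = 0.00115 kg/kg → 0.00115 × 30000 / 9.8 = 3.52 mm
Layer 60–35 kPa: Δp = 250 hPa = 25000 Pa, q̄ = 0.000339 kg/kg → 0.000339 × 25000 / 9.8 = 0.86 mm
PW = 2.58 + 3.52 + 0.86 = 6.96 ≈ 7.0 mm.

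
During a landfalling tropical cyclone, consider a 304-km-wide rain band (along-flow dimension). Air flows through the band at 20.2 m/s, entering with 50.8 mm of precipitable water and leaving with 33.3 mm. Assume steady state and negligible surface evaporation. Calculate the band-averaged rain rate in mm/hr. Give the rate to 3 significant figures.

R ≈ 4.19 mm/hr

Column moisture flux per unit crosswind length is F = V × PW.
Inflow: F_in = 20.2 × 50.8 = 1026.16 mm·m/s
Outflow: F_out = 20.2 × 33.3 = 672.66 mm·m/s
Steady-state rate R = (F_in − F_out)/L = (1026.16 − 672.66) / 304000 m = 1.163e-03 mm/s.
R = 1.163e-03 × 3600 = 4.19 mm/hr.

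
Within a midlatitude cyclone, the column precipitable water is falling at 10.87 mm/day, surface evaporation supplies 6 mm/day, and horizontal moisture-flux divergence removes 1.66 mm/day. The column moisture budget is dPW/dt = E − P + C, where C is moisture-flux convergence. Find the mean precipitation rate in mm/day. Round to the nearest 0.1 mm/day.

P ≈ 15.2 mm/day

dPW/dt = -10.87 mm/day.
P = E + C − dPW/dt = 6 + (-1.66) − (-10.87) = 15.2 mm/day.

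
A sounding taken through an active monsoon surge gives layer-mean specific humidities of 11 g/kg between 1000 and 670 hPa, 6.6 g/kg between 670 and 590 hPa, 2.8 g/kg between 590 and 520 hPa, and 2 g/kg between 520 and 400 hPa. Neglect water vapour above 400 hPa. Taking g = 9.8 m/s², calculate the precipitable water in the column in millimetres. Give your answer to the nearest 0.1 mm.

PW ≈ 46.9 mm

Precipitable water is the column-integrated vapour mass per unit area: PW = (1/g) Σ q̄ Δp, with q in kg/kg and Δp in Pa (1 kg/m² of water = 1 mm).
Layer 1000–670 hPa: Δp = 330 hPa = 33000 Pa, q̄ = 0.011 kg/kg → 0.011 × 33000 / 9.8 = 37.04 mm
Layer 670–590 hPa: Δp = 80 hPa = 8000 Pa, q̄ = 0.0066 kg/kg → 0.0066 × 8000 / 9.8 = 5.39 mm
Layer 590–520 hPa: Δp = 70 hPa = 7000 Pa, q̄ = 0.0028 kg/kg → 0.0028 × 7000 / 9.8 = 2.00 mm
Layer 520–400 hPa: Δp = 120 hPa = 12000 Pa, q̄ = 0.002 kg/kg → 0.002 × 12000 / 9.8 = 2.45 mm
PW = 37.04 + 5.39 + 2.00 + 2.45 = 46.88 ≈ 46.9 mm.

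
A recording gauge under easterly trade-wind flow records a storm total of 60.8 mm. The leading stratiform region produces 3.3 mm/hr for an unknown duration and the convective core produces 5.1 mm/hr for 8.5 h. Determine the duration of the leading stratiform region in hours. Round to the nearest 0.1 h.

duration ≈ 5.3 h

Known phases: 5.1 × 8.5 = 43.35 mm.
Remaining depth = 60.8 − 43.35 = 17.45 mm.
Duration = 17.45 / 3.3 = 5.3 h.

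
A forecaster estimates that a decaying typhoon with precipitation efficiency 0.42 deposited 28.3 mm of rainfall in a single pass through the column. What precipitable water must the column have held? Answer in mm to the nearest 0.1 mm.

PW ≈ 67.4 mm

PW = rainfall / ε = 28.3 / 0.42 = 67.4 mm.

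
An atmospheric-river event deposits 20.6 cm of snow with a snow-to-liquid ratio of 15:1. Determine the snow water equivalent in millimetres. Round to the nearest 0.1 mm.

SWE ≈ 13.7 mm

SWE = snow depth / ratio = 20.6 cm / 15 = 1.373 cm = 13.7 mm.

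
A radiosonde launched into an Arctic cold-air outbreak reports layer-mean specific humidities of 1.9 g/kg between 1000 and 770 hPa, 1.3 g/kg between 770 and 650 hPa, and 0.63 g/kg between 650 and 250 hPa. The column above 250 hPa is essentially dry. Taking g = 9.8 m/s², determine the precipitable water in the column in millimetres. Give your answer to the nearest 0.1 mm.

Precipitable water is the column-integrated vapour mass per unit area: PW = (1/g) Σ q̄ Δp, with q in kg/kg and Δp in Pa (1 kg/m² of water = 1 mm).
Layer 1000–770 hPa: Δp = 230 hPa = 23000 Pa, q̄ = 0.0019 kg/kg → 0.0019 × 23000 / 9.8 = 4.46 mm
Layer 770–650 hPa: Δp = 120 hPa = 12000 Pa, q̄ = 0.0013 kg/kg → 0.0013 × 12000 / 9.8 = 1.59 mm
Layer 650–250 hPa: Δp = 400 hPa = 40000 Pa, q̄ = 0.00063 kg/kg → 0.00063 × 40000 / 9.8 = 2.57 mm
PW = 4.46 + 1.59 + 2.57 = 8.62 ≈ 8.6 mm.

PW ≈ 8.6 mm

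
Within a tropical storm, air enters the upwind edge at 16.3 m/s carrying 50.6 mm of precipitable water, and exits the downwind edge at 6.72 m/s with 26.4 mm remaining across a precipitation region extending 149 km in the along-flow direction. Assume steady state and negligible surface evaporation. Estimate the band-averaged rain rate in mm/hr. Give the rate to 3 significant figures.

Column moisture flux per unit crosswind length is F = V × PW.
Inflow: F_in = 16.3 × 50.6 = 824.78 mm·m/s
Outflow: F_out = 6.72 × 26.4 = 177.408 mm·m/s
Steady-state rate R = (F_in − F_out)/L = (824.78 − 177.408) / 149000 m = 4.345e-03 mm/s.
R = 4.345e-03 × 3600 = 15.6 mm/hr.

R ≈ 15.6 mm/hr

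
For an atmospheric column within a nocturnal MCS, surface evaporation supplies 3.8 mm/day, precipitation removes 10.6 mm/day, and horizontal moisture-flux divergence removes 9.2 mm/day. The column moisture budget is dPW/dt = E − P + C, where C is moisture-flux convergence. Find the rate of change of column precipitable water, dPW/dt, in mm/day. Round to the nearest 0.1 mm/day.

dPW/dt = E − P + C = 3.8 − 10.6 + (-9.2) = -16.0 mm/day.

dPW/dt ≈ -16.0 mm/day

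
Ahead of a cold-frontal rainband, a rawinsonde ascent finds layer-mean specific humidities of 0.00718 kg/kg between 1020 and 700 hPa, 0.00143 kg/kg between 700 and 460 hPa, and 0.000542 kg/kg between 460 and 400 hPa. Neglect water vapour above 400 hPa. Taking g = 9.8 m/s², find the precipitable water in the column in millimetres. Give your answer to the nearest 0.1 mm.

Precipitable water is the column-integrated vapour mass per unit area: PW = (1/g) Σ q̄ Δp, with q in kg/kg and Δp in Pa (1 kg/m² of water = 1 mm).
Layer 1020–700 hPa: Δp = 320 hPa = 32000 Pa, q̄ = 0.00718 kg/kg → 0.00718 × 32000 / 9.8 = 23.44 mm
Layer 700–460 hPa: Δp = 240 hPa = 24000 Pa, q̄ = 0.00143 kg/kg → 0.00143 × 24000 / 9.8 = 3.50 mm
Layer 460–400 hPa: Δp = 60 hPa = 6000 Pa, q̄ = 0.000542 kg/kg → 0.000542 × 6000 / 9.8 = 0.33 mm
PW = 23.44 + 3.50 + 0.33 = 27.27 ≈ 27.3 mm.

PW ≈ 27.3 mm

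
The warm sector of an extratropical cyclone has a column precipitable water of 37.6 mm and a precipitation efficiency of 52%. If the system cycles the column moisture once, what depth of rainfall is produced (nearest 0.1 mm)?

Rainfall = ε × PW = 0.52 × 37.6 = 19.6 mm.

rainfall ≈ 19.6 mm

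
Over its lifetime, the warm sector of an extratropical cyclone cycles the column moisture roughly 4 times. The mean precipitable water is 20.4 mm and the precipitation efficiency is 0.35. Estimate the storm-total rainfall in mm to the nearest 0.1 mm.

Each cycle deposits ε × PW = 0.35 × 20.4 = 7.14 mm.
Over 4 cycles: 4 × 7.14 = 28.6 mm.

rainfall ≈ 28.6 mm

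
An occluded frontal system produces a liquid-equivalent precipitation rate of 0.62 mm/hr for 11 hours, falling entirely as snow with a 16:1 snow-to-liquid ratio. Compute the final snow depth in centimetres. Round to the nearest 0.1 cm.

snow depth ≈ 10.9 cm

Liquid-equivalent depth = 0.62 × 11 = 6.82 mm.
Snow depth = 6.82 mm × 16 = 109.12 mm = 10.9 cm.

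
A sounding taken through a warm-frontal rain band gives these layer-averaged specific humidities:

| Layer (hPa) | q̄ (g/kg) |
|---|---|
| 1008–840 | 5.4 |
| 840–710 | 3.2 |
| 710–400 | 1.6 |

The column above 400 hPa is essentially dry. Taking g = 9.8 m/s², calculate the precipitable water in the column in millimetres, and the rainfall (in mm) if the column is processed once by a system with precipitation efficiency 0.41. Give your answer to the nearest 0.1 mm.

PW ≈ 18.6 mm; rainfall ≈ 7.6 mm

Precipitable water is the column-integrated vapour mass per unit area: PW = (1/g) Σ q̄ Δp, with q in kg/kg and Δp in Pa (1 kg/m² of water = 1 mm).
Layer 1008–840 hPa: Δp = 168 hPa = 16800 Pa, q̄ = 0.0054 kg/kg → 0.0054 × 16800 / 9.8 = 9.26 mm
Layer 840–710 hPa: Δp = 130 hPa = 13000 Pa, q̄ = 0.0032 kg/kg → 0.0032 × 13000 / 9.8 = 4.24 mm
Layer 710–400 hPa: Δp = 310 hPa = 31000 Pa, q̄ = 0.0016 kg/kg → 0.0016 × 31000 / 9.8 = 5.06 mm
PW = 9.26 + 4.24 + 5.06 = 18.56 ≈ 18.6 mm.
Rainfall = ε × PW = 0.41 × 18.6 = 7.6 mm.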